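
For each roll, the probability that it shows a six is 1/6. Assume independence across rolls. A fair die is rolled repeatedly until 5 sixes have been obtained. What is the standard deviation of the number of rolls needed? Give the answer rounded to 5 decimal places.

Y = total rolls until the fifth success; negative binomial with r=5, p=0.166667.
SD(Y) = √[r(1−p)/p²] = √(150.0000000) = 12.2474487

12.24745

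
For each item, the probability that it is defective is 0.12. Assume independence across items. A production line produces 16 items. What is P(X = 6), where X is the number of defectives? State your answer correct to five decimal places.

0.00666

X ~ Binomial(n=16, p=0.12).
P(X=6) = C(16,6) · p^6 · (1−p)^10
= 8008 · 2.986e-06 · 0.2785 = 0.0066594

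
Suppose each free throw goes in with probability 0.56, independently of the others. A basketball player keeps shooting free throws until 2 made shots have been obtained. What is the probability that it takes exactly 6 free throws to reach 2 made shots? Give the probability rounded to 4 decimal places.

Y = trial on which the second success occurs; negative binomial, r=2, p=0.56.
P(Y=6) = C(5,1) · p^2 · (1−p)^4
= 5 · 0.3136 · 0.037481 = 0.058770

0.0588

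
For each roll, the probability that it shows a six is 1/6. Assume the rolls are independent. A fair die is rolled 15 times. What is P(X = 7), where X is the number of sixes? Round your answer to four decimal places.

X ~ Binomial(n=15, p=0.166667).
P(X=7) = C(15,7) · p^7 · (1−p)^8
= 6435 · 3.5722e-06 · 0.23257 = 0.005346

0.0053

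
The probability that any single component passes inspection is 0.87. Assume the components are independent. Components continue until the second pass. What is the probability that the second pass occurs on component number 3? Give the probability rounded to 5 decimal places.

0.19679

Y = trial on which the second success occurs; negative binomial, r=2, p=0.87.
P(Y=3) = C(2,1) · p^2 · (1−p)^1
= 2 · 0.7569 · 0.13 = 0.1967940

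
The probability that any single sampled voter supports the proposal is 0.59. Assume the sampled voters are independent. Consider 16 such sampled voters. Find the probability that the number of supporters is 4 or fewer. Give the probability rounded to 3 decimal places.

0.006

X ~ Binomial(16, 0.59); P(X ≤ 4) = Σ C(16,k) p^k (1−p)^(16−k) over k:
  k=0: C(16,0)·0.59^0·0.41^16 = 0.00000
  k=1: C(16,1)·0.59^1·0.41^15 = 0.00001
  k=2: C(16,2)·0.59^2·0.41^14 = 0.00016
  k=3: C(16,3)·0.59^3·0.41^13 = 0.00106
  k=4: C(16,4)·0.59^4·0.41^12 = 0.00498
Total = 0.00621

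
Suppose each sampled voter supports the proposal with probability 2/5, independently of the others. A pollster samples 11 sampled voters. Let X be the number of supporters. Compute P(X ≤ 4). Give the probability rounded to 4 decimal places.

X ~ Binomial(11, 0.40); P(X ≤ 4) = Σ C(11,k) p^k (1−p)^(11−k) over k:
  k=0: C(11,0)·0.40^0·0.60^11 = 0.003628
  k=1: C(11,1)·0.40^1·0.60^10 = 0.026605
  k=2: C(11,2)·0.40^2·0.60^9 = 0.088684
  k=3: C(11,3)·0.40^3·0.60^8 = 0.177367
  k=4: C(11,4)·0.40^4·0.60^7 = 0.236490
Total = 0.532774

0.5328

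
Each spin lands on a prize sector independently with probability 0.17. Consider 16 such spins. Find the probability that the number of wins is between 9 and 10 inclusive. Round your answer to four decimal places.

X ~ Binomial(16, 0.17); P(9 ≤ X ≤ 10) = Σ C(16,k) p^k (1−p)^(16−k) over k:
  k=9: C(16,9)·0.17^9·0.83^7 = 0.000368
  k=10: C(16,10)·0.17^10·0.83^6 = 0.000053
Total = 0.000421

0.0004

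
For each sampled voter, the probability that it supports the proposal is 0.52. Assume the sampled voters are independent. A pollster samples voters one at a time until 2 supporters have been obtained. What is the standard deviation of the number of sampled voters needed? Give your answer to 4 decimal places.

Y = total sampled voters until the second success; negative binomial with r=2, p=0.52.
SD(Y) = √[r(1−p)/p²] = √(3.550296) = 1.884223

1.8842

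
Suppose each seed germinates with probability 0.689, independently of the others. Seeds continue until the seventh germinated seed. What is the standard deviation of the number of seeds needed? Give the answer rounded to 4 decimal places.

2.1415

Y = total seeds until the seventh success; negative binomial with r=7, p=0.689.
SD(Y) = √[r(1−p)/p²] = √(4.585851) = 2.141460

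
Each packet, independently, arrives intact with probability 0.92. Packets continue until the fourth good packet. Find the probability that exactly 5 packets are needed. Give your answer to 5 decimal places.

0.22925

Y = trial on which the fourth success occurs; negative binomial, r=4, p=0.92.
P(Y=5) = C(4,3) · p^4 · (1−p)^1
= 4 · 0.71639 · 0.08 = 0.2292457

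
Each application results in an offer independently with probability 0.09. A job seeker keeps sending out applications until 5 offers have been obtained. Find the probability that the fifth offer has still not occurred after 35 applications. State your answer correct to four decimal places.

Needing more than 35 applications ⇔ fewer than 5 successes in the first 35. With X ~ Binomial(35, 0.09), P(Y > 35) = P(X ≤ 4).
  k=0: C(35,0)·0.09^0·0.91^35 = 0.036851
  k=1: C(35,1)·0.09^1·0.91^34 = 0.127561
  k=2: C(35,2)·0.09^2·0.91^33 = 0.214471
  k=3: C(35,3)·0.09^3·0.91^32 = 0.233325
  k=4: C(35,4)·0.09^4·0.91^31 = 0.184609
P(X ≤ 4) = 0.796817

0.7968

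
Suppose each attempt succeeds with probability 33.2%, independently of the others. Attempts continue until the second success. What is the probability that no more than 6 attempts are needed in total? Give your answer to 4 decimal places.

Finishing within 6 attempts ⇔ at least 2 successes in the first 6. With X ~ Binomial(6, 0.332), P(Y ≤ 6) = 1 − P(X ≤ 1).
  k=0: C(6,0)·0.332^0·0.668^6 = 0.088850
  k=1: C(6,1)·0.332^1·0.668^5 = 0.264955
1 − 0.353805 = 0.646195

0.6462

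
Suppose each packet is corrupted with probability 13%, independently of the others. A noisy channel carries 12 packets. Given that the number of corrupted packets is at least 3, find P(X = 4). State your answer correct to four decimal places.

0.2347

X ~ Binomial(12, 0.13). Want P(X=4 | X≥3) = P(X=4) / P(X≥3).
P(X=4) = C(12,4)·0.13^4·0.87^8 = 0.046402
P(X≥3) = 1 − 0.188032 − 0.337160 − 0.277091 = 0.197717
Ratio = 0.046402 / 0.197717 = 0.234687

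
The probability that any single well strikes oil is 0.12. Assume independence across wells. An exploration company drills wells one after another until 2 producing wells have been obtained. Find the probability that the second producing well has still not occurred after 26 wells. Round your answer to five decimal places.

Needing more than 26 wells ⇔ fewer than 2 successes in the first 26. With X ~ Binomial(26, 0.12), P(Y > 26) = P(X ≤ 1).
  k=0: C(26,0)·0.12^0·0.88^26 = 0.0360205
  k=1: C(26,1)·0.12^1·0.88^25 = 0.1277090
P(X ≤ 1) = 0.1637294

0.16373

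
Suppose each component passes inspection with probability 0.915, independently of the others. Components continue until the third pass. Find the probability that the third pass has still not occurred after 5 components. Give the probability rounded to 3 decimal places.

0.005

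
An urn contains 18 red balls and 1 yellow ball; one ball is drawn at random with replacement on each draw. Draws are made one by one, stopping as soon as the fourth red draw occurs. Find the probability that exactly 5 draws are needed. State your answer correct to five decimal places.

0.16958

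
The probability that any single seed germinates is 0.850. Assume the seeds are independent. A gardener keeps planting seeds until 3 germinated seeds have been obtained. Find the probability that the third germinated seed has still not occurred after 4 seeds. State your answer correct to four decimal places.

0.1095

Needing more than 4 seeds ⇔ fewer than 3 successes in the first 4. With X ~ Binomial(4, 0.85), P(Y > 4) = P(X ≤ 2).
  k=0: C(4,0)·0.85^0·0.15^4 = 0.000506
  k=1: C(4,1)·0.85^1·0.15^3 = 0.011475
  k=2: C(4,2)·0.85^2·0.15^2 = 0.097537
P(X ≤ 2) = 0.109519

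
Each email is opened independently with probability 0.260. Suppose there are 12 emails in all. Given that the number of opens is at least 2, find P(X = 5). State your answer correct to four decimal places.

0.1331

X ~ Binomial(12, 0.26). Want P(X=5 | X≥2) = P(X=5) / P(X≥2).
P(X=5) = C(12,5)·0.26^5·0.74^7 = 0.114344
P(X≥2) = 1 − 0.026964 − 0.113685 = 0.859351
Ratio = 0.114344 / 0.859351 = 0.133059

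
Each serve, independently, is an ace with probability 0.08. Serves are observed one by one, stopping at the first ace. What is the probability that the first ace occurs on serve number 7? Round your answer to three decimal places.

Geometric (trials to first success), p = 0.08.
P(Y = 7) = (1−p)^6 · p = 0.60636 · 0.08 = 0.04851

0.049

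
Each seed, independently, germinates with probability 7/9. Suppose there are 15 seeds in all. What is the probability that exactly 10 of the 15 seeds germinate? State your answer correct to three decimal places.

0.132

X ~ Binomial(n=15, p=0.777778).
P(X=10) = C(15,10) · p^10 · (1−p)^5
= 3003 · 0.081013 · 0.00054192 = 0.13184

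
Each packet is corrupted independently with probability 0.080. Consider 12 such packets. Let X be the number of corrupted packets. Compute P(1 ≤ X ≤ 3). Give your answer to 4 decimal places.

X ~ Binomial(12, 0.08); P(1 ≤ X ≤ 3) = Σ C(12,k) p^k (1−p)^(12−k) over k:
  k=1: C(12,1)·0.08^1·0.92^11 = 0.383652
  k=2: C(12,2)·0.08^2·0.92^10 = 0.183486
  k=3: C(12,3)·0.08^3·0.92^9 = 0.053184
Total = 0.620322

0.6203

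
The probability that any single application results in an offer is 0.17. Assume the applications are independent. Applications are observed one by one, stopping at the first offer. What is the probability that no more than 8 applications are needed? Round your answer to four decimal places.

Y = number of applications to the first success; geometric, p = 0.17.
P(Y ≤ 8) = 1 − (1−p)^8 = 1 − 0.225229 = 0.774771

0.7748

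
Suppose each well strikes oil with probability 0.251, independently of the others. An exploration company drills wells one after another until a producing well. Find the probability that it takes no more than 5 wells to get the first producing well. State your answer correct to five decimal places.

0.76427

Y = number of wells to the first success; geometric, p = 0.251.
P(Y ≤ 5) = 1 − (1−p)^5 = 1 − 0.2357269 = 0.7642731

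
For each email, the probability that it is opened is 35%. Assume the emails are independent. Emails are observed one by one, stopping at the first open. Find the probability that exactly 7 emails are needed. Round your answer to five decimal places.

Geometric (trials to first success), p = 0.35.
P(Y = 7) = (1−p)^6 · p = 0.075419 · 0.35 = 0.0263966

0.02640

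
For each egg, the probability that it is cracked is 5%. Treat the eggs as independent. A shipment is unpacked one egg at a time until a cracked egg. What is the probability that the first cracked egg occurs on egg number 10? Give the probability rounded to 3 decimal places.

Geometric (trials to first success), p = 0.05.
P(Y = 10) = (1−p)^9 · p = 0.63025 · 0.05 = 0.03151

0.032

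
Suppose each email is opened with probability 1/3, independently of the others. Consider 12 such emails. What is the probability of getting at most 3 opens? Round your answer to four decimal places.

X ~ Binomial(12, 0.333333); P(X ≤ 3) = Σ C(12,k) p^k (1−p)^(12−k) over k:
  k=0: C(12,0)·0.333333^0·0.666667^12 = 0.007707
  k=1: C(12,1)·0.333333^1·0.666667^11 = 0.046244
  k=2: C(12,2)·0.333333^2·0.666667^10 = 0.127171
  k=3: C(12,3)·0.333333^3·0.666667^9 = 0.211952
Total = 0.393075

0.3931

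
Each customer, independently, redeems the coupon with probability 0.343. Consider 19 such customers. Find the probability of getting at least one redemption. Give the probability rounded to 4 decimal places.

P(at least one) = 1 − P(none) = 1 − (1 − 0.343)^19
= 1 − 0.000342 = 0.999658

0.9997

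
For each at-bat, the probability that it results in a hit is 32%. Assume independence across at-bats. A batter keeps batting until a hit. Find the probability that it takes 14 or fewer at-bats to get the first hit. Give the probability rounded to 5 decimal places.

0.99548

Y = number of at-bats to the first success; geometric, p = 0.32.
P(Y ≤ 14) = 1 − (1−p)^14 = 1 − 0.0045199 = 0.9954801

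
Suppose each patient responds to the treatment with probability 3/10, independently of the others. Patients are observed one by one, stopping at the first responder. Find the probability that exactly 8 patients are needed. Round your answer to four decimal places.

Geometric (trials to first success), p = 0.30.
P(Y = 8) = (1−p)^7 · p = 0.082354 · 0.30 = 0.024706

0.0247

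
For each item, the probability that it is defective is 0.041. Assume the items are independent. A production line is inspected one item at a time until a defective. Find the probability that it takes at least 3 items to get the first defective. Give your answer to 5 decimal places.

Y = number of items to the first success; geometric, p = 0.041.
P(Y > 2) = P(first 2 all fail) = (1−p)^2 = 0.9196810

0.91968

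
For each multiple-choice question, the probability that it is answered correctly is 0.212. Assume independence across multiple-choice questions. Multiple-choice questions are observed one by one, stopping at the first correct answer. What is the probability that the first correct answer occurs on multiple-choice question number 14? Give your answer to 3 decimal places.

Geometric (trials to first success), p = 0.212.
P(Y = 14) = (1−p)^13 · p = 0.045169 · 0.212 = 0.00958

0.010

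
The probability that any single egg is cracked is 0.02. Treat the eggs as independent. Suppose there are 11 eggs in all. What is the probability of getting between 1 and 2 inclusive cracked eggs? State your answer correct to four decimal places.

X ~ Binomial(11, 0.02); P(1 ≤ X ≤ 2) = Σ C(11,k) p^k (1−p)^(11−k) over k:
  k=1: C(11,1)·0.02^1·0.98^10 = 0.179756
  k=2: C(11,2)·0.02^2·0.98^9 = 0.018342
Total = 0.198098

0.1981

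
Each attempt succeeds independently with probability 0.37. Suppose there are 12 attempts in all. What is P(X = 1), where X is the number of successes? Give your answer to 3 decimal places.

X ~ Binomial(n=12, p=0.37).
P(X=1) = C(12,1) · p^1 · (1−p)^11
= 12 · 0.37 · 0.0062051 = 0.02755

0.028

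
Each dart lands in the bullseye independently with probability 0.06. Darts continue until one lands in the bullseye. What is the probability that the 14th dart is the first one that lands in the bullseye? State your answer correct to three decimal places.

0.027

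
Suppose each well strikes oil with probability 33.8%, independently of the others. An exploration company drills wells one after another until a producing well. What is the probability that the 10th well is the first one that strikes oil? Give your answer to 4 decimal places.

Geometric (trials to first success), p = 0.338.
P(Y = 10) = (1−p)^9 · p = 0.024419 · 0.338 = 0.008254

0.0083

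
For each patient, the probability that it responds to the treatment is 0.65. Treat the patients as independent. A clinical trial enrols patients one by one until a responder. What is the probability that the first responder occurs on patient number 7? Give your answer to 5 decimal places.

0.00119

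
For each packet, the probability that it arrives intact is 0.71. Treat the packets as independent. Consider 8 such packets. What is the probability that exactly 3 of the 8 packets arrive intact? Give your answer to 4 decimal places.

0.0411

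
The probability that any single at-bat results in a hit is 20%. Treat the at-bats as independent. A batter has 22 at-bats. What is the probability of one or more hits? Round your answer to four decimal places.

0.9926

P(at least one) = 1 − P(none) = 1 − (1 − 0.20)^22
= 1 − 0.007379 = 0.992621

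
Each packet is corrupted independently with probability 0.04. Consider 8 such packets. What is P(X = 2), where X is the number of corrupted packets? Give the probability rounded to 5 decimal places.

0.03507

X ~ Binomial(n=8, p=0.04).
P(X=2) = C(8,2) · p^2 · (1−p)^6
= 28 · 0.0016 · 0.78276 = 0.0350675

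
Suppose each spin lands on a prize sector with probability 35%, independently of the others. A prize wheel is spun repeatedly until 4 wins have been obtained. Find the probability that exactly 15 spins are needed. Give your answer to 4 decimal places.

Y = trial on which the fourth success occurs; negative binomial, r=4, p=0.35.
P(Y=15) = C(14,3) · p^4 · (1−p)^11
= 364 · 0.015006 · 0.0087508 = 0.047799

0.0478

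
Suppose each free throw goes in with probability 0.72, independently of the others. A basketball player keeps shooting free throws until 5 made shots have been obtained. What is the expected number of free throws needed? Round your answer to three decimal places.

6.944

Y = total free throws until the fifth success; negative binomial with r=5, p=0.72.
E[Y] = r / p = 5 / 0.72 = 6.94444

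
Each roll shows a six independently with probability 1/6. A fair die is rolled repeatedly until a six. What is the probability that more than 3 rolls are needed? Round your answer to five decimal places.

Y = number of rolls to the first success; geometric, p = 0.166667.
P(Y > 3) = P(first 3 all fail) = (1−p)^3 = 0.5787037

0.57870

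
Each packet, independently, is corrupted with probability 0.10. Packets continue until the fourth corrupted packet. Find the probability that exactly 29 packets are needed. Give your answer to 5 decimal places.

Y = trial on which the fourth success occurs; negative binomial, r=4, p=0.10.
P(Y=29) = C(28,3) · p^4 · (1−p)^25
= 3276 · 0.0001 · 0.07179 = 0.0235183

0.02352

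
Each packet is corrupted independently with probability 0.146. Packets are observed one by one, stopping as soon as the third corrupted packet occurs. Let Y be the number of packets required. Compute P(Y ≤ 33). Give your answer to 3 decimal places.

Finishing within 33 packets ⇔ at least 3 successes in the first 33. With X ~ Binomial(33, 0.146), P(Y ≤ 33) = 1 − P(X ≤ 2).
  k=0: C(33,0)·0.146^0·0.854^33 = 0.00547
  k=1: C(33,1)·0.146^1·0.854^32 = 0.03087
  k=2: C(33,2)·0.146^2·0.854^31 = 0.08444
1 − 0.12078 = 0.87922

0.879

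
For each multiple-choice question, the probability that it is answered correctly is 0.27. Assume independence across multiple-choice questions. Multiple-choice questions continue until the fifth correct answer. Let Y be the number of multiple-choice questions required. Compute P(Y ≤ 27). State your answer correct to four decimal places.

0.8908

Finishing within 27 multiple-choice questions ⇔ at least 5 successes in the first 27. With X ~ Binomial(27, 0.27), P(Y ≤ 27) = 1 − P(X ≤ 4).
  k=0: C(27,0)·0.27^0·0.73^27 = 0.000204
  k=1: C(27,1)·0.27^1·0.73^26 = 0.002038
  k=2: C(27,2)·0.27^2·0.73^25 = 0.009797
  k=3: C(27,3)·0.27^3·0.73^24 = 0.030197
  k=4: C(27,4)·0.27^4·0.73^23 = 0.067013
1 − 0.109249 = 0.890751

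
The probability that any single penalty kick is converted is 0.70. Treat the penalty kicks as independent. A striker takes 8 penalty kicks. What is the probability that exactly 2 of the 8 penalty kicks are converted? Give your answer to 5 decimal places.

0.01000

X ~ Binomial(n=8, p=0.70).
P(X=2) = C(8,2) · p^2 · (1−p)^6
= 28 · 0.49 · 0.000729 = 0.0100019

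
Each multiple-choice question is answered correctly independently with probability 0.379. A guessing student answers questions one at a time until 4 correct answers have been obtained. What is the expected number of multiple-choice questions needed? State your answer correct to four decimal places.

10.5541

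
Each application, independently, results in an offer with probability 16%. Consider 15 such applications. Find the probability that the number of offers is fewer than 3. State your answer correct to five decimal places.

0.56078

X ~ Binomial(15, 0.16); P(X ≤ 2) = Σ C(15,k) p^k (1−p)^(15−k) over k:
  k=0: C(15,0)·0.16^0·0.84^15 = 0.0731458
  k=1: C(15,1)·0.16^1·0.84^14 = 0.2089880
  k=2: C(15,2)·0.16^2·0.84^13 = 0.2786506
Total = 0.5607843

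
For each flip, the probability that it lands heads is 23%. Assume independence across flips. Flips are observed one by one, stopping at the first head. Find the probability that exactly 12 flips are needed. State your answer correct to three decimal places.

Geometric (trials to first success), p = 0.23.
P(Y = 12) = (1−p)^11 · p = 0.056415 · 0.23 = 0.01298

0.013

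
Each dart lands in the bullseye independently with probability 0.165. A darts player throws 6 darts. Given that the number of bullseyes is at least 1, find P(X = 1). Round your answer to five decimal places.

X ~ Binomial(6, 0.165). Want P(X=1 | X≥1) = P(X=1) / P(X≥1).
P(X=1) = C(6,1)·0.165^1·0.835^5 = 0.4018533
P(X≥1) = 1 − 0.3389369 = 0.6610631
Ratio = 0.4018533 / 0.6610631 = 0.6078895

0.60789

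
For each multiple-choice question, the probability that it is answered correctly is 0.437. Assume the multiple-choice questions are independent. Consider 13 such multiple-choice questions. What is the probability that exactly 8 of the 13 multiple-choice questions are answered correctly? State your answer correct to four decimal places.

X ~ Binomial(n=13, p=0.437).
P(X=8) = C(13,8) · p^8 · (1−p)^5
= 1287 · 0.00133 · 0.056564 = 0.096822

0.0968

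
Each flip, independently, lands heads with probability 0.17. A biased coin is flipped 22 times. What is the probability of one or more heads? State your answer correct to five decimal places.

0.98341

P(at least one) = 1 − P(none) = 1 − (1 − 0.17)^22
= 1 − 0.0165851 = 0.9834149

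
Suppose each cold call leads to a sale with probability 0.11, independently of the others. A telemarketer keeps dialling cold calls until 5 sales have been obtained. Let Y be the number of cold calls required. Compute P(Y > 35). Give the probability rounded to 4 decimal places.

Needing more than 35 cold calls ⇔ fewer than 5 successes in the first 35. With X ~ Binomial(35, 0.11), P(Y > 35) = P(X ≤ 4).
  k=0: C(35,0)·0.11^0·0.89^35 = 0.016930
  k=1: C(35,1)·0.11^1·0.89^34 = 0.073235
  k=2: C(35,2)·0.11^2·0.89^33 = 0.153877
  k=3: C(35,3)·0.11^3·0.89^32 = 0.209203
  k=4: C(35,4)·0.11^4·0.89^31 = 0.206852
P(X ≤ 4) = 0.660097

0.6601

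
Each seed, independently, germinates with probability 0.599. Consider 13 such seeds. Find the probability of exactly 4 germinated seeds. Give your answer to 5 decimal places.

X ~ Binomial(n=13, p=0.599).
P(X=4) = C(13,4) · p^4 · (1−p)^9
= 715 · 0.12874 · 0.0002681 = 0.0246782

0.02468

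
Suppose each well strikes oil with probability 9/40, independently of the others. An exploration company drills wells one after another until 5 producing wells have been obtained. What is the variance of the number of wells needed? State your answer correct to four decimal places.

76.5432

Y = total wells until the fifth success; negative binomial with r=5, p=0.225.
Var(Y) = r(1−p)/p² = 5·0.775 / 0.225² = 76.543210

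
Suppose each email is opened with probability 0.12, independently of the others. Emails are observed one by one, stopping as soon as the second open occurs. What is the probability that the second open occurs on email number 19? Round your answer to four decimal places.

0.0295

Y = trial on which the second success occurs; negative binomial, r=2, p=0.12.
P(Y=19) = C(18,1) · p^2 · (1−p)^17
= 18 · 0.0144 · 0.11382 = 0.029501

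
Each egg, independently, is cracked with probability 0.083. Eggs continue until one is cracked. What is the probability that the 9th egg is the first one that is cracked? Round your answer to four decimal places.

Geometric (trials to first success), p = 0.083.
P(Y = 9) = (1−p)^8 · p = 0.49998 · 0.083 = 0.041499

0.0415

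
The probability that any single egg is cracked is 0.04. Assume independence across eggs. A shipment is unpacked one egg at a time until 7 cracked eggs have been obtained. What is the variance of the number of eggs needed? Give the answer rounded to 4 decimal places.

4200.0000

Y = total eggs until the seventh success; negative binomial with r=7, p=0.04.
Var(Y) = r(1−p)/p² = 7·0.96 / 0.04² = 4200.000000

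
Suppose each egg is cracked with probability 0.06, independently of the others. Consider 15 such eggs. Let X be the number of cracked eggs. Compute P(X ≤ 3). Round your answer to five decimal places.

X ~ Binomial(15, 0.06); P(X ≤ 3) = Σ C(15,k) p^k (1−p)^(15−k) over k:
  k=0: C(15,0)·0.06^0·0.94^15 = 0.3952918
  k=1: C(15,1)·0.06^1·0.94^14 = 0.3784709
  k=2: C(15,2)·0.06^2·0.94^13 = 0.1691040
  k=3: C(15,3)·0.06^3·0.94^12 = 0.0467734
Total = 0.9896401

0.98964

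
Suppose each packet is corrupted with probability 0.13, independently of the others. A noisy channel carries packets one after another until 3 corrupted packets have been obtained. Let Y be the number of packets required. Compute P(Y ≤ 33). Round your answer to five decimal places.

0.82110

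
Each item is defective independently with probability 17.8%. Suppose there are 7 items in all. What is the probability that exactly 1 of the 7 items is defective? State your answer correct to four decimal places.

X ~ Binomial(n=7, p=0.178).
P(X=1) = C(7,1) · p^1 · (1−p)^6
= 7 · 0.178 · 0.30848 = 0.384370

0.3844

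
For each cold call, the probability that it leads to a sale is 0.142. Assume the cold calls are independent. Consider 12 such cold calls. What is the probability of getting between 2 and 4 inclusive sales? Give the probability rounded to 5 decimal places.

X ~ Binomial(12, 0.142); P(2 ≤ X ≤ 4) = Σ C(12,k) p^k (1−p)^(12−k) over k:
  k=2: C(12,2)·0.142^2·0.858^10 = 0.2877355
  k=3: C(12,3)·0.142^3·0.858^9 = 0.1587352
  k=4: C(12,4)·0.142^4·0.858^8 = 0.0591094
Total = 0.5055802

0.50558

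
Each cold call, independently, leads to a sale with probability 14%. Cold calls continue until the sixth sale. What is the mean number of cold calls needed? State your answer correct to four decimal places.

42.8571

Y = total cold calls until the sixth success; negative binomial with r=6, p=0.14.
E[Y] = r / p = 6 / 0.14 = 42.857143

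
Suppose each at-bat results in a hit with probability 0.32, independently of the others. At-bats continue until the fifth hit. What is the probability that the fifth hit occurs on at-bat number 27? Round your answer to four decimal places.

Y = trial on which the fifth success occurs; negative binomial, r=5, p=0.32.
P(Y=27) = C(26,4) · p^5 · (1−p)^22
= 14950 · 0.0033554 · 0.00020663 = 0.010365

0.0104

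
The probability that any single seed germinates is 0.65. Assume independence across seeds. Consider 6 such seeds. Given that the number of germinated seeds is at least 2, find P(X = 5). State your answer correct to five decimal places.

X ~ Binomial(6, 0.65). Want P(X=5 | X≥2) = P(X=5) / P(X≥2).
P(X=5) = C(6,5)·0.65^5·0.35^1 = 0.2436610
P(X≥2) = 1 − 0.0018383 − 0.0204835 = 0.9776782
Ratio = 0.2436610 / 0.9776782 = 0.2492242

0.24922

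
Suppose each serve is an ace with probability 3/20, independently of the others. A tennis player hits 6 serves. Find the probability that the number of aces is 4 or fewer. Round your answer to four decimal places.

X ~ Binomial(6, 0.15); P(X ≤ 4) = Σ C(6,k) p^k (1−p)^(6−k) over k:
  k=0: C(6,0)·0.15^0·0.85^6 = 0.377150
  k=1: C(6,1)·0.15^1·0.85^5 = 0.399335
  k=2: C(6,2)·0.15^2·0.85^4 = 0.176177
  k=3: C(6,3)·0.15^3·0.85^3 = 0.041453
  k=4: C(6,4)·0.15^4·0.85^2 = 0.005486
Total = 0.999601

0.9996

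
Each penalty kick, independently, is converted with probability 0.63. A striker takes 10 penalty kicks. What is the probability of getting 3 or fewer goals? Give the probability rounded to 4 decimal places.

X ~ Binomial(10, 0.63); P(X ≤ 3) = Σ C(10,k) p^k (1−p)^(10−k) over k:
  k=0: C(10,0)·0.63^0·0.37^10 = 0.000048
  k=1: C(10,1)·0.63^1·0.37^9 = 0.000819
  k=2: C(10,2)·0.63^2·0.37^8 = 0.006273
  k=3: C(10,3)·0.63^3·0.37^7 = 0.028485
Total = 0.035625

0.0356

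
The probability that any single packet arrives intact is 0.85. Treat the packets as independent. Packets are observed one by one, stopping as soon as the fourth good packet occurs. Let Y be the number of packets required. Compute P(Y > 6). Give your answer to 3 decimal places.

Needing more than 6 packets ⇔ fewer than 4 successes in the first 6. With X ~ Binomial(6, 0.85), P(Y > 6) = P(X ≤ 3).
  k=0: C(6,0)·0.85^0·0.15^6 = 0.00001
  k=1: C(6,1)·0.85^1·0.15^5 = 0.00039
  k=2: C(6,2)·0.85^2·0.15^4 = 0.00549
  k=3: C(6,3)·0.85^3·0.15^3 = 0.04145
P(X ≤ 3) = 0.04734

0.047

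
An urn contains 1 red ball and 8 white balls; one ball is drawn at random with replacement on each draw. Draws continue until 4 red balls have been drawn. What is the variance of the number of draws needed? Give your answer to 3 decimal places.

288.000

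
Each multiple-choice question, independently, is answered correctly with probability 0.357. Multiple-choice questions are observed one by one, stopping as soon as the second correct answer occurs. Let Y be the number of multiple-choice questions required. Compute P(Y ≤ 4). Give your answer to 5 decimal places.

0.44943

Finishing within 4 multiple-choice questions ⇔ at least 2 successes in the first 4. With X ~ Binomial(4, 0.357), P(Y ≤ 4) = 1 − P(X ≤ 1).
  k=0: C(4,0)·0.357^0·0.643^4 = 0.1709401
  k=1: C(4,1)·0.357^1·0.643^3 = 0.3796305
1 − 0.5505706 = 0.4494294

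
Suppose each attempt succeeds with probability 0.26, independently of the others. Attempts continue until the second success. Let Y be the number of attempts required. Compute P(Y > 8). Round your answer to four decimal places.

0.3427

Needing more than 8 attempts ⇔ fewer than 2 successes in the first 8. With X ~ Binomial(8, 0.26), P(Y > 8) = P(X ≤ 1).
  k=0: C(8,0)·0.26^0·0.74^8 = 0.089919
  k=1: C(8,1)·0.26^1·0.74^7 = 0.252747
P(X ≤ 1) = 0.342666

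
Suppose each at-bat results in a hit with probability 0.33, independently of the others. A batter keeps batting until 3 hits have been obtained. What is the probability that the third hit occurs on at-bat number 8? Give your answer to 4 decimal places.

0.1019

Y = trial on which the third success occurs; negative binomial, r=3, p=0.33.
P(Y=8) = C(7,2) · p^3 · (1−p)^5
= 21 · 0.035937 · 0.13501 = 0.101891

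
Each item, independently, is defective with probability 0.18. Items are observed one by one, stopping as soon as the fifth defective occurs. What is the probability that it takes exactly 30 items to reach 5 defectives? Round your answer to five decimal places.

Y = trial on which the fifth success occurs; negative binomial, r=5, p=0.18.
P(Y=30) = C(29,4) · p^5 · (1−p)^25
= 23751 · 0.00018896 · 0.007004 = 0.0314334

0.03143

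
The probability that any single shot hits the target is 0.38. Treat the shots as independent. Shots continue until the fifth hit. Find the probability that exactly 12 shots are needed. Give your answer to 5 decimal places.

0.09208

Y = trial on which the fifth success occurs; negative binomial, r=5, p=0.38.
P(Y=12) = C(11,4) · p^5 · (1−p)^7
= 330 · 0.0079235 · 0.035216 = 0.0920818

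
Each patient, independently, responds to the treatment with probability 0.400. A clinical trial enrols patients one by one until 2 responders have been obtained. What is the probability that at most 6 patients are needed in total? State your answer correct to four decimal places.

0.7667

Finishing within 6 patients ⇔ at least 2 successes in the first 6. With X ~ Binomial(6, 0.40), P(Y ≤ 6) = 1 − P(X ≤ 1).
  k=0: C(6,0)·0.40^0·0.60^6 = 0.046656
  k=1: C(6,1)·0.40^1·0.60^5 = 0.186624
1 − 0.233280 = 0.766720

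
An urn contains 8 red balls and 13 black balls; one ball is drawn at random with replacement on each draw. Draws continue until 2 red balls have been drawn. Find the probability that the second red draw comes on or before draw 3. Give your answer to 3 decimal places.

0.325

Finishing within 3 draws ⇔ at least 2 successes in the first 3. With X ~ Binomial(3, 0.380952), P(Y ≤ 3) = 1 − P(X ≤ 1).
  k=0: C(3,0)·0.380952^0·0.619048^3 = 0.23723
  k=1: C(3,1)·0.380952^1·0.619048^2 = 0.43797
1 − 0.67520 = 0.32480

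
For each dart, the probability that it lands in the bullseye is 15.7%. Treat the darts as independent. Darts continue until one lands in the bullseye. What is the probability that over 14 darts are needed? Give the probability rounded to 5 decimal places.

0.09153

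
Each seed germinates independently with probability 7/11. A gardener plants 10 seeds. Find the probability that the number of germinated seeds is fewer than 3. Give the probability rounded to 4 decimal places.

X ~ Binomial(10, 0.636364); P(X ≤ 2) = Σ C(10,k) p^k (1−p)^(10−k) over k:
  k=0: C(10,0)·0.636364^0·0.363636^10 = 0.000040
  k=1: C(10,1)·0.636364^1·0.363636^9 = 0.000707
  k=2: C(10,2)·0.636364^2·0.363636^8 = 0.005571
Total = 0.006319

0.0063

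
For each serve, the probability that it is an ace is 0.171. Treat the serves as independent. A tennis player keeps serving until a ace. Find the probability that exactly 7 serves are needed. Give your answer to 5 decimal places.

Geometric (trials to first success), p = 0.171.
P(Y = 7) = (1−p)^6 · p = 0.32458 · 0.171 = 0.0555039

0.05550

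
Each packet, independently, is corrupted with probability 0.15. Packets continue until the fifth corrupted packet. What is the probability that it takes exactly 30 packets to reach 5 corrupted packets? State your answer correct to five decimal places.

0.03102

Y = trial on which the fifth success occurs; negative binomial, r=5, p=0.15.
P(Y=30) = C(29,4) · p^5 · (1−p)^25
= 23751 · 7.5937e-05 · 0.017198 = 0.0310178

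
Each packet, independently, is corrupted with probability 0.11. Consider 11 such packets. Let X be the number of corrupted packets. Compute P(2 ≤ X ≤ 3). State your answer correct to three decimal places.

0.320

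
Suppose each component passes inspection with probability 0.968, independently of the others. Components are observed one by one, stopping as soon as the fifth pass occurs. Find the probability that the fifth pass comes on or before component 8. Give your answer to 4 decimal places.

0.9999

Finishing within 8 components ⇔ at least 5 successes in the first 8. With X ~ Binomial(8, 0.968), P(Y ≤ 8) = 1 − P(X ≤ 4).
  k=0: C(8,0)·0.968^0·0.032^8 = 0.000000
  k=1: C(8,1)·0.968^1·0.032^7 = 0.000000
  k=2: C(8,2)·0.968^2·0.032^6 = 0.000000
  k=3: C(8,3)·0.968^3·0.032^5 = 0.000002
  k=4: C(8,4)·0.968^4·0.032^4 = 0.000064
1 − 0.000066 = 0.999934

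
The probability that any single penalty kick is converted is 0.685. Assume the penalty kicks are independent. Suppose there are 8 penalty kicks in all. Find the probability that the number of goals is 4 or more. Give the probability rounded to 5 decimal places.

0.92956

X ~ Binomial(8, 0.685); P(X ≥ 4) = Σ C(8,k) p^k (1−p)^(8−k) over k:
  k=4: C(8,4)·0.685^4·0.315^4 = 0.1517409
  k=5: C(8,5)·0.685^5·0.315^3 = 0.2639809
  k=6: C(8,6)·0.685^6·0.315^2 = 0.2870269
  k=7: C(8,7)·0.685^7·0.315^1 = 0.1783342
  k=8: C(8,8)·0.685^8·0.315^0 = 0.0484758
Total = 0.9295586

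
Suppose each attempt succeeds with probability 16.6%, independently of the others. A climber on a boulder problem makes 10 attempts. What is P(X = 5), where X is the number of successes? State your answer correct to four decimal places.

0.0128

X ~ Binomial(n=10, p=0.166).
P(X=5) = C(10,5) · p^5 · (1−p)^5
= 252 · 0.00012605 · 0.40349 = 0.012817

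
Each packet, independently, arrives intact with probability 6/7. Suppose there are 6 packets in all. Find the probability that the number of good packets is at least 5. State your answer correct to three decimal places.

0.793

X ~ Binomial(6, 0.857143); P(X ≥ 5) = Σ C(6,k) p^k (1−p)^(6−k) over k:
  k=5: C(6,5)·0.857143^5·0.142857^1 = 0.39657
  k=6: C(6,6)·0.857143^6·0.142857^0 = 0.39657
Total = 0.79314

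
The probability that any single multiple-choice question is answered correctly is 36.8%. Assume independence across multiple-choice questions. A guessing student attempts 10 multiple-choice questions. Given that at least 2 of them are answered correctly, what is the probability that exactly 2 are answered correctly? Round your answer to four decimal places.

0.1667

X ~ Binomial(10, 0.368). Want P(X=2 | X≥2) = P(X=2) / P(X≥2).
P(X=2) = C(10,2)·0.368^2·0.632^8 = 0.155112
P(X≥2) = 1 − 0.010166 − 0.059197 = 0.930636
Ratio = 0.155112 / 0.930636 = 0.166673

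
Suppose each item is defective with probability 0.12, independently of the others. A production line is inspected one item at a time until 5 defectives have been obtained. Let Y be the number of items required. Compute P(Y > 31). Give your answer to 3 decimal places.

Needing more than 31 items ⇔ fewer than 5 successes in the first 31. With X ~ Binomial(31, 0.12), P(Y > 31) = P(X ≤ 4).
  k=0: C(31,0)·0.12^0·0.88^31 = 0.01901
  k=1: C(31,1)·0.12^1·0.88^30 = 0.08036
  k=2: C(31,2)·0.12^2·0.88^29 = 0.16437
  k=3: C(31,3)·0.12^3·0.88^28 = 0.21666
  k=4: C(31,4)·0.12^4·0.88^27 = 0.20682
P(X ≤ 4) = 0.68721

0.687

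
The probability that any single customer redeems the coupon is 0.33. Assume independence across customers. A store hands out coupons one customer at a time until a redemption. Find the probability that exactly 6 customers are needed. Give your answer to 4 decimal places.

Geometric (trials to first success), p = 0.33.
P(Y = 6) = (1−p)^5 · p = 0.13501 · 0.33 = 0.044554

0.0446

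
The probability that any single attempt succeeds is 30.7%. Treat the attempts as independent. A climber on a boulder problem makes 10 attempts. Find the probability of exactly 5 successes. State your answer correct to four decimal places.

X ~ Binomial(n=10, p=0.307).
P(X=5) = C(10,5) · p^5 · (1−p)^5
= 252 · 0.002727 · 0.15983 = 0.109840

0.1098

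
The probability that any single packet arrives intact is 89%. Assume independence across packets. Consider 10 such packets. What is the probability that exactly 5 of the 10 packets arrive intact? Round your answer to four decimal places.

0.0023

X ~ Binomial(n=10, p=0.89).
P(X=5) = C(10,5) · p^5 · (1−p)^5
= 252 · 0.55841 · 1.6105e-05 = 0.002266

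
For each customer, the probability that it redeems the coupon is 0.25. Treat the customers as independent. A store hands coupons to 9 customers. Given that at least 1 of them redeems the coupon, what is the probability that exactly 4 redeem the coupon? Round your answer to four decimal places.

X ~ Binomial(9, 0.25). Want P(X=4 | X≥1) = P(X=4) / P(X≥1).
P(X=4) = C(9,4)·0.25^4·0.75^5 = 0.116798
P(X≥1) = 1 − 0.075085 = 0.924915
Ratio = 0.116798 / 0.924915 = 0.126280

0.1263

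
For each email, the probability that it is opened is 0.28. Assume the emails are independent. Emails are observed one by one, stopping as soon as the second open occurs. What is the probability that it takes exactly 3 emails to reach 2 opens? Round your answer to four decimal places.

0.1129

Y = trial on which the second success occurs; negative binomial, r=2, p=0.28.
P(Y=3) = C(2,1) · p^2 · (1−p)^1
= 2 · 0.0784 · 0.72 = 0.112896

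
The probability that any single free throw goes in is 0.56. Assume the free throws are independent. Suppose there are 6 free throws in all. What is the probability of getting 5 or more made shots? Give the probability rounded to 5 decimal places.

0.17623

X ~ Binomial(6, 0.56); P(X ≥ 5) = Σ C(6,k) p^k (1−p)^(6−k) over k:
  k=5: C(6,5)·0.56^5·0.44^1 = 0.1453932
  k=6: C(6,6)·0.56^6·0.44^0 = 0.0308410
Total = 0.1762342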